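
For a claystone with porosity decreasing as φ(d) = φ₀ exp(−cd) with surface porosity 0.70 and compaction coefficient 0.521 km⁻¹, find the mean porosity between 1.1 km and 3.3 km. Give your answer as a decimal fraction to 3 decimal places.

⟨φ⟩ = (1/(d₂−d₁)) ∫ φ₀ e^(−cd) dd = φ₀·(e^(−c·d₁) − e^(−c·d₂)) / (c·(d₂−d₁))
e^(−0.521×1.1) = 0.5638; e^(−0.521×3.3) = 0.1792
⟨φ⟩ = 0.7 × (0.5638 − 0.1792) / (0.521 × 2.2) = 0.7 × 0.3355 = 0.2349

0.235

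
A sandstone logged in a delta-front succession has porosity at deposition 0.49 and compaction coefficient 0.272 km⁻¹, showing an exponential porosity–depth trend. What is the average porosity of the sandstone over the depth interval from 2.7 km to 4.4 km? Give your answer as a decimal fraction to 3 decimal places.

0.188

⟨phi⟩ = (1/(Z₂−Z₁)) ∫ phi₀ e^(−cZ) dZ = phi₀·(e^(−c·Z₁) − e^(−c·Z₂)) / (c·(Z₂−Z₁))
e^(−0.272×2.7) = 0.4798; e^(−0.272×4.4) = 0.3022
⟨phi⟩ = 0.49 × (0.4798 − 0.3022) / (0.272 × 1.7) = 0.49 × 0.3842 = 0.1882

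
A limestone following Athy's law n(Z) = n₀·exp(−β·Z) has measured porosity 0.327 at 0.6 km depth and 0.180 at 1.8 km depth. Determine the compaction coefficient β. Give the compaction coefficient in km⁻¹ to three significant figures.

Athy: n(Z) = n₀ e^(−βZ) ⇒ n₁/n₂ = e^{β(Z₂−Z₁)} ⇒ β = ln(n₁/n₂)/(Z₂−Z₁)
β = ln(0.327/0.18) / (1.8 − 0.6) = ln(1.817) / 1.2 = 0.5970 / 1.2 = 0.4975 km⁻¹

0.498 km⁻¹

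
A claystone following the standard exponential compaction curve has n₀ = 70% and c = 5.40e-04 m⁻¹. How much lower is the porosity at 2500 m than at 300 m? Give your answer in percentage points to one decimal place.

Working in km (1 km = 1000 m; c in km⁻¹ = c in m⁻¹ × 1000):
n(0.3) = 0.7·e^(−0.54×0.3) = 0.5953
n(2.5) = 0.7·e^(−0.54×2.5) = 0.1815
Δn = 0.5953 − 0.1815 = 0.4138

41.4 percentage points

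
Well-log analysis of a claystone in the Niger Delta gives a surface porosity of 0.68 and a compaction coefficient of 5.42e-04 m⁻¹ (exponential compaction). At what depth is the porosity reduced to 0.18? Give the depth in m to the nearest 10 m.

2450 m

Working in km (1 km = 1000 m; c in km⁻¹ = c in m⁻¹ × 1000):
Invert Athy's law: Z = ln(φ₀/φ) / c
Z = ln(0.68/0.18) / 0.542 = ln(3.778) / 0.542 = 1.3291 / 0.542 = 2.452 km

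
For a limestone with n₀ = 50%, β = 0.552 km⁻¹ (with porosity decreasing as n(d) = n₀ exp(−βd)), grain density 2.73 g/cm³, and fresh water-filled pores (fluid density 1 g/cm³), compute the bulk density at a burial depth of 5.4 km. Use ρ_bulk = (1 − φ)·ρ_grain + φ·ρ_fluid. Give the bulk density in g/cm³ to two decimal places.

2.69 g/cm³

Porosity at depth: n = 0.5·exp(−0.552×5.4) = 0.5×0.0508 = 0.0254
Bulk density: ρ_b = (1−n)ρ_g + n·ρ_f = 0.9746×2.73 + 0.0254×1
       = 2.661 + 0.025 = 2.686 g/cm³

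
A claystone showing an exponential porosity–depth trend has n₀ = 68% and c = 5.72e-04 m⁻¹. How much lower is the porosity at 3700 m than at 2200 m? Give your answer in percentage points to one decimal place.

Working in km (1 km = 1000 m; c in km⁻¹ = c in m⁻¹ × 1000):
n(2.2) = 0.68·e^(−0.572×2.2) = 0.1932
n(3.7) = 0.68·e^(−0.572×3.7) = 0.0819
Δn = 0.1932 − 0.0819 = 0.1113

11.1 percentage points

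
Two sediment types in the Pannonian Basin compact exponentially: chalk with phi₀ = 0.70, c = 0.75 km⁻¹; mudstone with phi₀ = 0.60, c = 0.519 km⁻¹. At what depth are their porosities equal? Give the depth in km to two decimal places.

Set phi₀ₐ e^(−cₐz) = phi₀ᵦ e^(−cᵦz) ⇒ ln(phi₀ₐ/phi₀ᵦ) = (cₐ − cᵦ)·z
z = ln(0.7/0.6) / (0.75 − 0.519) = 0.1542 / 0.231 = 0.667 km

0.67 km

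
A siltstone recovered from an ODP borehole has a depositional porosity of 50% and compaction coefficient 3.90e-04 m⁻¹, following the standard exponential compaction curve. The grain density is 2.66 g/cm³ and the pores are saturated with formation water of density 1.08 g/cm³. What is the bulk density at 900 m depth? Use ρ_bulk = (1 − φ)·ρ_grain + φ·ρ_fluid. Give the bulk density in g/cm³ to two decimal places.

2.10 g/cm³

Working in km (1 km = 1000 m; β in km⁻¹ = β in m⁻¹ × 1000):
Porosity at depth: phi = 0.5·exp(−0.39×0.9) = 0.5×0.7040 = 0.3520
Bulk density: ρ_b = (1−phi)ρ_g + phi·ρ_f = 0.6480×2.66 + 0.3520×1.08
       = 1.724 + 0.380 = 2.104 g/cm³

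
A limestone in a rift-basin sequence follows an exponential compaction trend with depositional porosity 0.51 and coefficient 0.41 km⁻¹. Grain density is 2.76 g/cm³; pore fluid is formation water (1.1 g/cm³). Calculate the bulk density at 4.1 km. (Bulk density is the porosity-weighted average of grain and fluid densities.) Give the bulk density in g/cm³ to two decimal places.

2.60 g/cm³

Porosity at depth: phi = 0.51·exp(−0.41×4.1) = 0.51×0.1862 = 0.0950
Bulk density: ρ_b = (1−phi)ρ_g + phi·ρ_f = 0.9050×2.76 + 0.0950×1.1
       = 2.498 + 0.104 = 2.602 g/cm³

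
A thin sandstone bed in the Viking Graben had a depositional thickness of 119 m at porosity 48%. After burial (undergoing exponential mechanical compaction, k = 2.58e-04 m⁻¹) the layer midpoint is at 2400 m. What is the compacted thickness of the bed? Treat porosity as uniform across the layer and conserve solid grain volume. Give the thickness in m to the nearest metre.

Working in km (1 km = 1000 m; k in km⁻¹ = k in m⁻¹ × 1000):
Porosity at 2.4 km: φ = 0.48·exp(−0.258×2.4) = 0.2584
Solid-volume conservation: h(1−φ) = h₀(1−φ₀) ⇒ h = h₀·(1−φ₀)/(1−φ)
h = 0.119 × (1 − 0.48)/(1 − 0.2584) = 0.119 × 0.7012 = 0.0834 km

83 m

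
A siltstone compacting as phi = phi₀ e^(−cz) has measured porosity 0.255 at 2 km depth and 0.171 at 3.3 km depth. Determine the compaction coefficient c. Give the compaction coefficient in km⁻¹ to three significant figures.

0.307 km⁻¹

Athy: phi(z) = phi₀ e^(−cz) ⇒ phi₁/phi₂ = e^{c(z₂−z₁)} ⇒ c = ln(phi₁/phi₂)/(z₂−z₁)
c = ln(0.255/0.171) / (3.3 − 2) = ln(1.491) / 1.3 = 0.3996 / 1.3 = 0.3074 km⁻¹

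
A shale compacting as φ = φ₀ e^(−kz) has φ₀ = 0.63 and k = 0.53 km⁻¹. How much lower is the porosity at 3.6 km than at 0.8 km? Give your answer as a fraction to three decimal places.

0.319

φ(0.8) = 0.63·e^(−0.53×0.8) = 0.4123
φ(3.6) = 0.63·e^(−0.53×3.6) = 0.0935
Δφ = 0.4123 − 0.0935 = 0.3188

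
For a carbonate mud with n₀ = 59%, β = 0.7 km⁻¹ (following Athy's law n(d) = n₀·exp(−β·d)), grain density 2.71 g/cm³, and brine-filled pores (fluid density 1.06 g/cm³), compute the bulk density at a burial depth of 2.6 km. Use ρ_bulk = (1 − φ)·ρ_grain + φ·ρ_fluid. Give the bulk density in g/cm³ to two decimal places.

Porosity at depth: n = 0.59·exp(−0.7×2.6) = 0.59×0.1620 = 0.0956
Bulk density: ρ_b = (1−n)ρ_g + n·ρ_f = 0.9044×2.71 + 0.0956×1.06
       = 2.451 + 0.101 = 2.552 g/cm³

2.55 g/cm³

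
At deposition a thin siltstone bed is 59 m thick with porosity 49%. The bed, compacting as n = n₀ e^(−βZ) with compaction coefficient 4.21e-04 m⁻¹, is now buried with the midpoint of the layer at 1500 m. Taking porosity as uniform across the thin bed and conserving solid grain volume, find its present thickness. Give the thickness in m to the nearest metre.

Working in km (1 km = 1000 m; β in km⁻¹ = β in m⁻¹ × 1000):
Porosity at 1.5 km: n = 0.49·exp(−0.421×1.5) = 0.2606
Solid-volume conservation: h(1−n) = h₀(1−n₀) ⇒ h = h₀·(1−n₀)/(1−n)
h = 0.059 × (1 − 0.49)/(1 − 0.2606) = 0.059 × 0.6897 = 0.0407 km

41 m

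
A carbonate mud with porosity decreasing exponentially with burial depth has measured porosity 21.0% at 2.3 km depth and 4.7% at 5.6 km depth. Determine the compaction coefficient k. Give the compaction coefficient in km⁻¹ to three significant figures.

0.454 km⁻¹

Athy: n(z) = n₀ e^(−kz) ⇒ n₁/n₂ = e^{k(z₂−z₁)} ⇒ k = ln(n₁/n₂)/(z₂−z₁)
k = ln(0.21/0.047) / (5.6 − 2.3) = ln(4.468) / 3.3 = 1.4970 / 3.3 = 0.4536 km⁻¹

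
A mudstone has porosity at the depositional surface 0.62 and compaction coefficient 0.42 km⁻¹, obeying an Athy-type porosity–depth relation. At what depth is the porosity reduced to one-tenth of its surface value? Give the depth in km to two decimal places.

5.48 km

phi/phi₀ = 1/10 ⇒ exp(−k·Z) = 1/10 ⇒ Z = ln(10) / k
Z = 2.3026 / 0.42 = 5.482 km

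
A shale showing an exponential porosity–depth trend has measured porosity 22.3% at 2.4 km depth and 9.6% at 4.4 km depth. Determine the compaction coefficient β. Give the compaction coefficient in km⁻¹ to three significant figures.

0.421 km⁻¹

Athy: φ(Z) = φ₀ e^(−βZ) ⇒ φ₁/φ₂ = e^{β(Z₂−Z₁)} ⇒ β = ln(φ₁/φ₂)/(Z₂−Z₁)
β = ln(0.223/0.096) / (4.4 − 2.4) = ln(2.323) / 2 = 0.8428 / 2 = 0.4214 km⁻¹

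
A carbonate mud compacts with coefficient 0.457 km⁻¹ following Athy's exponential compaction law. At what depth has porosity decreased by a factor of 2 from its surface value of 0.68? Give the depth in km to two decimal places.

φ/φ₀ = 1/2 ⇒ exp(−β·z) = 1/2 ⇒ z = ln(2) / β
z = 0.6931 / 0.457 = 1.517 km

1.52 km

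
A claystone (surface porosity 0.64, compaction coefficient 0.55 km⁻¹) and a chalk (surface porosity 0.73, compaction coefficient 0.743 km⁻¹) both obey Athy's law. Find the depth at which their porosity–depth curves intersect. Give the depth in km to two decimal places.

0.68 km

Set phi₀ₐ e^(−βₐd) = phi₀ᵦ e^(−βᵦd) ⇒ ln(phi₀ₐ/phi₀ᵦ) = (βₐ − βᵦ)·d
d = ln(0.64/0.73) / (0.55 − 0.743) = -0.1316 / -0.193 = 0.682 km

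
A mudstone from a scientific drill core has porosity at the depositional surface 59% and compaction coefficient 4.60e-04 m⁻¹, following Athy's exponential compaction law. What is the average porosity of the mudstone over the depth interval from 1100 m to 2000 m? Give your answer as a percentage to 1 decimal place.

Working in km (1 km = 1000 m; β in km⁻¹ = β in m⁻¹ × 1000):
⟨n⟩ = (1/(Z₂−Z₁)) ∫ n₀ e^(−βZ) dZ = n₀·(e^(−β·Z₁) − e^(−β·Z₂)) / (β·(Z₂−Z₁))
e^(−0.46×1.1) = 0.6029; e^(−0.46×2) = 0.3985
⟨n⟩ = 0.59 × (0.6029 − 0.3985) / (0.46 × 0.9) = 0.59 × 0.4937 = 0.2913

29.1%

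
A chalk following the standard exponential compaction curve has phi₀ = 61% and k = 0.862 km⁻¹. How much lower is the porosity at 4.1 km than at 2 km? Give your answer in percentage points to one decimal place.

phi(2) = 0.61·e^(−0.862×2) = 0.1088
phi(4.1) = 0.61·e^(−0.862×4.1) = 0.0178
Δphi = 0.1088 − 0.0178 = 0.0910

9.1 percentage points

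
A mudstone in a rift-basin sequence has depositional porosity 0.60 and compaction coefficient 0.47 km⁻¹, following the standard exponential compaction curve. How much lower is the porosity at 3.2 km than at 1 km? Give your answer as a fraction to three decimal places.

n(1) = 0.6·e^(−0.47×1) = 0.3750
n(3.2) = 0.6·e^(−0.47×3.2) = 0.1333
Δn = 0.3750 − 0.1333 = 0.2417

0.242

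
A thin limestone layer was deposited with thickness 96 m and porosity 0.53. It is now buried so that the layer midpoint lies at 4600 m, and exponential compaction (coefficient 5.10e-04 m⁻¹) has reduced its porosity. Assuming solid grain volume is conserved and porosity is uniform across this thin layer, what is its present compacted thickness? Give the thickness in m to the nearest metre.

Working in km (1 km = 1000 m; β in km⁻¹ = β in m⁻¹ × 1000):
Porosity at 4.6 km: φ = 0.53·exp(−0.51×4.6) = 0.0507
Solid-volume conservation: h(1−φ) = h₀(1−φ₀) ⇒ h = h₀·(1−φ₀)/(1−φ)
h = 0.096 × (1 − 0.53)/(1 − 0.0507) = 0.096 × 0.4951 = 0.0475 km

48 m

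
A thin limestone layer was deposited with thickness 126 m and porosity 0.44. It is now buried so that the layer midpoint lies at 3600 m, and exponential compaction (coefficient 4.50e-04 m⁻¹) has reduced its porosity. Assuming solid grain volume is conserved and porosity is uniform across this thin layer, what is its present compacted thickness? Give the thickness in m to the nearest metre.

77 m

Working in km (1 km = 1000 m; k in km⁻¹ = k in m⁻¹ × 1000):
Porosity at 3.6 km: n = 0.44·exp(−0.45×3.6) = 0.0871
Solid-volume conservation: h(1−n) = h₀(1−n₀) ⇒ h = h₀·(1−n₀)/(1−n)
h = 0.126 × (1 − 0.44)/(1 − 0.0871) = 0.126 × 0.6134 = 0.0773 km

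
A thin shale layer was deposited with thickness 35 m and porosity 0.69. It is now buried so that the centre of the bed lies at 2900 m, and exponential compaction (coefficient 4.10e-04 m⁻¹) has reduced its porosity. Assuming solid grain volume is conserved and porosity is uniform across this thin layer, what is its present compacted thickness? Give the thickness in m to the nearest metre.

14 m

Working in km (1 km = 1000 m; k in km⁻¹ = k in m⁻¹ × 1000):
Porosity at 2.9 km: n = 0.69·exp(−0.41×2.9) = 0.2101
Solid-volume conservation: h(1−n) = h₀(1−n₀) ⇒ h = h₀·(1−n₀)/(1−n)
h = 0.035 × (1 − 0.69)/(1 − 0.2101) = 0.035 × 0.3925 = 0.0137 km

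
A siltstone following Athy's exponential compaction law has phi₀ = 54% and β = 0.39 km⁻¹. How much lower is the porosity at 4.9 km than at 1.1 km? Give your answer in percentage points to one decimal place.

phi(1.1) = 0.54·e^(−0.39×1.1) = 0.3516
phi(4.9) = 0.54·e^(−0.39×4.9) = 0.0799
Δphi = 0.3516 − 0.0799 = 0.2717

27.2 percentage points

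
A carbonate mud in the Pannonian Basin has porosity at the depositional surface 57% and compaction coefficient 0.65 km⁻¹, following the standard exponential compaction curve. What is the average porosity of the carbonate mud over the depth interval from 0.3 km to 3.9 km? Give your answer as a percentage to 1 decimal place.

⟨n⟩ = (1/(z₂−z₁)) ∫ n₀ e^(−βz) dz = n₀·(e^(−β·z₁) − e^(−β·z₂)) / (β·(z₂−z₁))
e^(−0.65×0.3) = 0.8228; e^(−0.65×3.9) = 0.0793
⟨n⟩ = 0.57 × (0.8228 − 0.0793) / (0.65 × 3.6) = 0.57 × 0.3178 = 0.1811

18.1%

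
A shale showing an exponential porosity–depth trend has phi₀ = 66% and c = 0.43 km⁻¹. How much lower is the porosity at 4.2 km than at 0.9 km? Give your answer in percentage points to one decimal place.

phi(0.9) = 0.66·e^(−0.43×0.9) = 0.4482
phi(4.2) = 0.66·e^(−0.43×4.2) = 0.1084
Δphi = 0.4482 − 0.1084 = 0.3398

34.0 percentage points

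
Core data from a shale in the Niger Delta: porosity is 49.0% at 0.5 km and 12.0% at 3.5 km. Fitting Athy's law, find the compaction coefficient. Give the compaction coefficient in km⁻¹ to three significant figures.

0.469 km⁻¹

Athy: phi(d) = phi₀ e^(−kd) ⇒ phi₁/phi₂ = e^{k(d₂−d₁)} ⇒ k = ln(phi₁/phi₂)/(d₂−d₁)
k = ln(0.49/0.12) / (3.5 − 0.5) = ln(4.083) / 3 = 1.4069 / 3 = 0.469 km⁻¹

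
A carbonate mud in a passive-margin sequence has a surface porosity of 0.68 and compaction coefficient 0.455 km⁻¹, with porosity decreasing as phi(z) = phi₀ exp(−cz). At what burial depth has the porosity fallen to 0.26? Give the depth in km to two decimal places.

Invert Athy's law: z = ln(phi₀/phi) / c
z = ln(0.68/0.26) / 0.455 = ln(2.615) / 0.455 = 0.9614 / 0.455 = 2.113 km

2.11 km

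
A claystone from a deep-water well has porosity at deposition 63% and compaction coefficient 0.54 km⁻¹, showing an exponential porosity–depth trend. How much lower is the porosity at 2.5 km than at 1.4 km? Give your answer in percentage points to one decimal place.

φ(1.4) = 0.63·e^(−0.54×1.4) = 0.2958
φ(2.5) = 0.63·e^(−0.54×2.5) = 0.1633
Δφ = 0.2958 − 0.1633 = 0.1325

13.2 percentage points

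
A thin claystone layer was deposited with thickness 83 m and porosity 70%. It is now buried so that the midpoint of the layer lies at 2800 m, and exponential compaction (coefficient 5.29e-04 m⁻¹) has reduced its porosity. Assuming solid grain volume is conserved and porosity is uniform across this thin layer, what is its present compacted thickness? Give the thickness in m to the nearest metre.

30 m

Working in km (1 km = 1000 m; k in km⁻¹ = k in m⁻¹ × 1000):
Porosity at 2.8 km: φ = 0.7·exp(−0.529×2.8) = 0.1592
Solid-volume conservation: h(1−φ) = h₀(1−φ₀) ⇒ h = h₀·(1−φ₀)/(1−φ)
h = 0.083 × (1 − 0.7)/(1 − 0.1592) = 0.083 × 0.3568 = 0.0296 km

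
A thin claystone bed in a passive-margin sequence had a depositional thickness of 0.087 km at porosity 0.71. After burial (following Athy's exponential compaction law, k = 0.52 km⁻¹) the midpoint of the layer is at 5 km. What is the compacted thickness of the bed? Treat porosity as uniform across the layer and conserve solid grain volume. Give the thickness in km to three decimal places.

0.027 km

Porosity at 5 km: n = 0.71·exp(−0.52×5) = 0.0527
Solid-volume conservation: h(1−n) = h₀(1−n₀) ⇒ h = h₀·(1−n₀)/(1−n)
h = 0.087 × (1 − 0.71)/(1 − 0.0527) = 0.087 × 0.3061 = 0.0266 km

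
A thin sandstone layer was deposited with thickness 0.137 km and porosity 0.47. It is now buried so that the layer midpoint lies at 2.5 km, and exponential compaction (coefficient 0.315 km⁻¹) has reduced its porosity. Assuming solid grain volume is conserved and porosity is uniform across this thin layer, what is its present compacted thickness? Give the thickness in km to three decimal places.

0.092 km

Porosity at 2.5 km: φ = 0.47·exp(−0.315×2.5) = 0.2138
Solid-volume conservation: h(1−φ) = h₀(1−φ₀) ⇒ h = h₀·(1−φ₀)/(1−φ)
h = 0.137 × (1 − 0.47)/(1 − 0.2138) = 0.137 × 0.6742 = 0.0924 km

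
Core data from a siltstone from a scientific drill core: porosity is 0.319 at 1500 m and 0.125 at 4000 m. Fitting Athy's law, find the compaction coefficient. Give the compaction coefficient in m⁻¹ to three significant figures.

Working in km (1 km = 1000 m; c in km⁻¹ = c in m⁻¹ × 1000):
Athy: n(d) = n₀ e^(−cd) ⇒ n₁/n₂ = e^{c(d₂−d₁)} ⇒ c = ln(n₁/n₂)/(d₂−d₁)
c = ln(0.319/0.125) / (4 − 1.5) = ln(2.552) / 2.5 = 0.9369 / 2.5 = 0.3748 km⁻¹

0.000375 m⁻¹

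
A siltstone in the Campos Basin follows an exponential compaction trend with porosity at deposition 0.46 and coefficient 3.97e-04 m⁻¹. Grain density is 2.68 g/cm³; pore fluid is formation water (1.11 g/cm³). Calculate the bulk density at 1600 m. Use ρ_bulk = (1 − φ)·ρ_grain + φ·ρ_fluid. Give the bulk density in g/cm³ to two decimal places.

Working in km (1 km = 1000 m; c in km⁻¹ = c in m⁻¹ × 1000):
Porosity at depth: φ = 0.46·exp(−0.397×1.6) = 0.46×0.5298 = 0.2437
Bulk density: ρ_b = (1−φ)ρ_g + φ·ρ_f = 0.7563×2.68 + 0.2437×1.11
       = 2.027 + 0.271 = 2.297 g/cm³

2.30 g/cm³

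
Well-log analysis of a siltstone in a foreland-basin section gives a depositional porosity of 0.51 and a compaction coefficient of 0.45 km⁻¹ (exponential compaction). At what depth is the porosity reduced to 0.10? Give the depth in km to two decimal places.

3.62 km

Invert Athy's law: Z = ln(φ₀/φ) / c
Z = ln(0.51/0.1) / 0.45 = ln(5.1) / 0.45 = 1.6292 / 0.45 = 3.621 km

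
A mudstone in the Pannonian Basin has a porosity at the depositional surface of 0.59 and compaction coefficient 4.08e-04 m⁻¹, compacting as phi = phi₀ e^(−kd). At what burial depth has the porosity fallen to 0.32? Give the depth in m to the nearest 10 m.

Working in km (1 km = 1000 m; k in km⁻¹ = k in m⁻¹ × 1000):
Invert Athy's law: d = ln(phi₀/phi) / k
d = ln(0.59/0.32) / 0.408 = ln(1.844) / 0.408 = 0.6118 / 0.408 = 1.500 km

1500 m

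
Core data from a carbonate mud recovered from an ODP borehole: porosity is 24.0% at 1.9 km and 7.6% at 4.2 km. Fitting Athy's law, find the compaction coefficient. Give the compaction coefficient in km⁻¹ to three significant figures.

Athy: n(Z) = n₀ e^(−kZ) ⇒ n₁/n₂ = e^{k(Z₂−Z₁)} ⇒ k = ln(n₁/n₂)/(Z₂−Z₁)
k = ln(0.24/0.076) / (4.2 − 1.9) = ln(3.158) / 2.3 = 1.1499 / 2.3 = 0.5 km⁻¹

0.500 km⁻¹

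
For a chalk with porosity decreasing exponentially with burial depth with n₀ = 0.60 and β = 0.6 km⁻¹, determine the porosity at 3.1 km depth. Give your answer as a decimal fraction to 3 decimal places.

0.093

n = n₀·exp(−β·z) = 0.6 × exp(−0.6 × 3.1) = 0.6 × exp(−1.86)
  = 0.6 × 0.1557 = 0.0934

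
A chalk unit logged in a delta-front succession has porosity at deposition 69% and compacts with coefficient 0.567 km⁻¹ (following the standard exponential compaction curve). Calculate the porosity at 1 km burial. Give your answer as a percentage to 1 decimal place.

φ = φ₀·exp(−β·d) = 0.69 × exp(−0.567 × 1) = 0.69 × exp(−0.567)
  = 0.69 × 0.5672 = 0.3914

39.1%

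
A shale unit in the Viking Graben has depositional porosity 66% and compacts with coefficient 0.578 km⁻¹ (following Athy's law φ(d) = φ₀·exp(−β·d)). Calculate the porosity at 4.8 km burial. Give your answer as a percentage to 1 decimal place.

φ = φ₀·exp(−β·d) = 0.66 × exp(−0.578 × 4.8) = 0.66 × exp(−2.774)
  = 0.66 × 0.0624 = 0.0412

4.1%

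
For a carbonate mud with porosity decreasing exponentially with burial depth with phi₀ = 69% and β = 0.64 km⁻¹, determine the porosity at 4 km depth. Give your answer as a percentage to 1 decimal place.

phi = phi₀·exp(−β·Z) = 0.69 × exp(−0.64 × 4) = 0.69 × exp(−2.56)
  = 0.69 × 0.0773 = 0.0533

5.3%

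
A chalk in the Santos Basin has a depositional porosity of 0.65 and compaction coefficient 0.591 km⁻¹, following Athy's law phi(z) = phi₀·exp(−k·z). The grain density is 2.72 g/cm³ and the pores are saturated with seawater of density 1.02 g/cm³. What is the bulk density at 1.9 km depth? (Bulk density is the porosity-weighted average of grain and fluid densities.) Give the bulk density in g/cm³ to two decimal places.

2.36 g/cm³

Porosity at depth: phi = 0.65·exp(−0.591×1.9) = 0.65×0.3253 = 0.2115
Bulk density: ρ_b = (1−phi)ρ_g + phi·ρ_f = 0.7885×2.72 + 0.2115×1.02
       = 2.145 + 0.216 = 2.361 g/cm³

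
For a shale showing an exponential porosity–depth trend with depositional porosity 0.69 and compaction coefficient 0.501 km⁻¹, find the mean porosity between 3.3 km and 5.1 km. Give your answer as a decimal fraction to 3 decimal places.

⟨phi⟩ = (1/(Z₂−Z₁)) ∫ phi₀ e^(−βZ) dZ = phi₀·(e^(−β·Z₁) − e^(−β·Z₂)) / (β·(Z₂−Z₁))
e^(−0.501×3.3) = 0.1914; e^(−0.501×5.1) = 0.0777
⟨phi⟩ = 0.69 × (0.1914 − 0.0777) / (0.501 × 1.8) = 0.69 × 0.1261 = 0.0870

0.087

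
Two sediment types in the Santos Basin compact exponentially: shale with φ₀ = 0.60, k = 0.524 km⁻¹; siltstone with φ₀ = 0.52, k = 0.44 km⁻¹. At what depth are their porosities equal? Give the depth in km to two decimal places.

1.70 km

Set φ₀ₐ e^(−kₐz) = φ₀ᵦ e^(−kᵦz) ⇒ ln(φ₀ₐ/φ₀ᵦ) = (kₐ − kᵦ)·z
z = ln(0.6/0.52) / (0.524 − 0.44) = 0.1431 / 0.084 = 1.704 km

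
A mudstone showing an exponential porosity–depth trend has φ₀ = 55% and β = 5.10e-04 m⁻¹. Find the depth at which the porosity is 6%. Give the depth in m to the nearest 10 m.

Working in km (1 km = 1000 m; β in km⁻¹ = β in m⁻¹ × 1000):
Invert Athy's law: z = ln(φ₀/φ) / β
z = ln(0.55/0.06) / 0.51 = ln(9.167) / 0.51 = 2.2156 / 0.51 = 4.344 km

4340 m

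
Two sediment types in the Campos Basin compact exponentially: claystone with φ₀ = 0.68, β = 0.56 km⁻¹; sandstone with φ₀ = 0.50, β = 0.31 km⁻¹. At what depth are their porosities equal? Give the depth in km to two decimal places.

1.23 km

Set φ₀ₐ e^(−βₐZ) = φ₀ᵦ e^(−βᵦZ) ⇒ ln(φ₀ₐ/φ₀ᵦ) = (βₐ − βᵦ)·Z
Z = ln(0.68/0.5) / (0.56 − 0.31) = 0.3075 / 0.25 = 1.230 km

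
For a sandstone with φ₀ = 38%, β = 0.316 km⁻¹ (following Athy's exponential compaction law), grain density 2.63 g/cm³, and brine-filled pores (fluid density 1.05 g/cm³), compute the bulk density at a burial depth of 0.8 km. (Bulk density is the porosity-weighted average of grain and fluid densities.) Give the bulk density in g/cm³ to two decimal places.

2.16 g/cm³

Porosity at depth: φ = 0.38·exp(−0.316×0.8) = 0.38×0.7766 = 0.2951
Bulk density: ρ_b = (1−φ)ρ_g + φ·ρ_f = 0.7049×2.63 + 0.2951×1.05
       = 1.854 + 0.310 = 2.164 g/cm³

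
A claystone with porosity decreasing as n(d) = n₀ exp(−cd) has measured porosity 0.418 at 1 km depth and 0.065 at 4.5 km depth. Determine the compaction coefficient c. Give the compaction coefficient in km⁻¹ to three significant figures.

Athy: n(d) = n₀ e^(−cd) ⇒ n₁/n₂ = e^{c(d₂−d₁)} ⇒ c = ln(n₁/n₂)/(d₂−d₁)
c = ln(0.418/0.065) / (4.5 − 1) = ln(6.431) / 3.5 = 1.8611 / 3.5 = 0.5317 km⁻¹

0.532 km⁻¹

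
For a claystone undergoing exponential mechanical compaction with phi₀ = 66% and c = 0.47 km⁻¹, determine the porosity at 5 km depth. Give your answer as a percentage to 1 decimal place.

phi = phi₀·exp(−c·z) = 0.66 × exp(−0.47 × 5) = 0.66 × exp(−2.35)
  = 0.66 × 0.0954 = 0.0629

6.3%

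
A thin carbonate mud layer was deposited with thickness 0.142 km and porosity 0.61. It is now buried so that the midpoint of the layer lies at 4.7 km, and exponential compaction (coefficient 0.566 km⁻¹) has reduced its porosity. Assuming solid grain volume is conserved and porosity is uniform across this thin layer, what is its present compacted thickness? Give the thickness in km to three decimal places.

Porosity at 4.7 km: φ = 0.61·exp(−0.566×4.7) = 0.0427
Solid-volume conservation: h(1−φ) = h₀(1−φ₀) ⇒ h = h₀·(1−φ₀)/(1−φ)
h = 0.142 × (1 − 0.61)/(1 − 0.0427) = 0.142 × 0.4074 = 0.0578 km

0.058 km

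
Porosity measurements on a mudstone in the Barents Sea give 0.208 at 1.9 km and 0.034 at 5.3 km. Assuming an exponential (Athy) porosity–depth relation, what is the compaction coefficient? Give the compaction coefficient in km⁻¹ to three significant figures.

Athy: φ(d) = φ₀ e^(−βd) ⇒ φ₁/φ₂ = e^{β(d₂−d₁)} ⇒ β = ln(φ₁/φ₂)/(d₂−d₁)
β = ln(0.208/0.034) / (5.3 − 1.9) = ln(6.118) / 3.4 = 1.8112 / 3.4 = 0.5327 km⁻¹

0.533 km⁻¹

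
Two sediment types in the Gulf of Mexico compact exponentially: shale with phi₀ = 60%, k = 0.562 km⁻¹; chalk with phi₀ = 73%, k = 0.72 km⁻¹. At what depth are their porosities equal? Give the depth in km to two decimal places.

Set phi₀ₐ e^(−kₐz) = phi₀ᵦ e^(−kᵦz) ⇒ ln(phi₀ₐ/phi₀ᵦ) = (kₐ − kᵦ)·z
z = ln(0.6/0.73) / (0.562 − 0.72) = -0.1961 / -0.158 = 1.241 km

1.24 km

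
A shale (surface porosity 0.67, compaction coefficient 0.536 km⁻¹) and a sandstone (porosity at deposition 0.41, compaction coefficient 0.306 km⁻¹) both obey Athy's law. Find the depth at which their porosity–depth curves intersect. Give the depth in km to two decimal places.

Set phi₀ₐ e^(−βₐZ) = phi₀ᵦ e^(−βᵦZ) ⇒ ln(phi₀ₐ/phi₀ᵦ) = (βₐ − βᵦ)·Z
Z = ln(0.67/0.41) / (0.536 − 0.306) = 0.4911 / 0.23 = 2.135 km

2.14 km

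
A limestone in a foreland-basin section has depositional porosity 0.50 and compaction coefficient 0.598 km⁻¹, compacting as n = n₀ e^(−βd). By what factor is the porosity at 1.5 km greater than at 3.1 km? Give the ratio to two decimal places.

n(d₁)/n(d₂) = e^(−β·d₁)/e^(−β·d₂) = e^{β(d₂−d₁)}
= exp(0.598 × 1.6) = exp(0.9568) = 2.6034

2.60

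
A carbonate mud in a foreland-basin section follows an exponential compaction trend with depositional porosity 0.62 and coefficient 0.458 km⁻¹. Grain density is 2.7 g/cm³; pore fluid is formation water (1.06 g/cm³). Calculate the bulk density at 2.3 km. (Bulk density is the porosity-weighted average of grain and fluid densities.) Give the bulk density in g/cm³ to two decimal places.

Porosity at depth: n = 0.62·exp(−0.458×2.3) = 0.62×0.3487 = 0.2162
Bulk density: ρ_b = (1−n)ρ_g + n·ρ_f = 0.7838×2.7 + 0.2162×1.06
       = 2.116 + 0.229 = 2.345 g/cm³

2.35 g/cm³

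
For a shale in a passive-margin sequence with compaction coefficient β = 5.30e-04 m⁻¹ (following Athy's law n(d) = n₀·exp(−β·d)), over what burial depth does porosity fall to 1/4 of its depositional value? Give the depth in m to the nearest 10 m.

Working in km (1 km = 1000 m; β in km⁻¹ = β in m⁻¹ × 1000):
n/n₀ = 1/4 ⇒ exp(−β·d) = 1/4 ⇒ d = ln(4) / β
d = 1.3863 / 0.53 = 2.616 km

2620 m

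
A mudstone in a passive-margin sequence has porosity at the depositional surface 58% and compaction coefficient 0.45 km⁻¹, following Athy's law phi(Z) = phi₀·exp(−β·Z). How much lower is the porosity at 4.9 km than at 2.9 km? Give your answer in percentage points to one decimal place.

phi(2.9) = 0.58·e^(−0.45×2.9) = 0.1573
phi(4.9) = 0.58·e^(−0.45×4.9) = 0.0639
Δphi = 0.1573 − 0.0639 = 0.0933

9.3 percentage points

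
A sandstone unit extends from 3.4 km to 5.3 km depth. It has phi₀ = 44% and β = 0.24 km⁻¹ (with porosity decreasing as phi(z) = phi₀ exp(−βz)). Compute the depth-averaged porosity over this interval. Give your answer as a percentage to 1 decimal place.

⟨phi⟩ = (1/(z₂−z₁)) ∫ phi₀ e^(−βz) dz = phi₀·(e^(−β·z₁) − e^(−β·z₂)) / (β·(z₂−z₁))
e^(−0.24×3.4) = 0.4422; e^(−0.24×5.3) = 0.2803
⟨phi⟩ = 0.44 × (0.4422 − 0.2803) / (0.24 × 1.9) = 0.44 × 0.3551 = 0.1562

15.6%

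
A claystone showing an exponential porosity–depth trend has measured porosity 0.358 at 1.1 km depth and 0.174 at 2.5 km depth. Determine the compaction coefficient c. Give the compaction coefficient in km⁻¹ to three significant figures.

0.515 km⁻¹

Athy: n(Z) = n₀ e^(−cZ) ⇒ n₁/n₂ = e^{c(Z₂−Z₁)} ⇒ c = ln(n₁/n₂)/(Z₂−Z₁)
c = ln(0.358/0.174) / (2.5 − 1.1) = ln(2.057) / 1.4 = 0.7215 / 1.4 = 0.5153 km⁻¹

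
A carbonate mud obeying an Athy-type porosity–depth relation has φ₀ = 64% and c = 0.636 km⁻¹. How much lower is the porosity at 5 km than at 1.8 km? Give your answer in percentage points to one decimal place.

φ(1.8) = 0.64·e^(−0.636×1.8) = 0.2037
φ(5) = 0.64·e^(−0.636×5) = 0.0266
Δφ = 0.2037 − 0.0266 = 0.1771

17.7 percentage points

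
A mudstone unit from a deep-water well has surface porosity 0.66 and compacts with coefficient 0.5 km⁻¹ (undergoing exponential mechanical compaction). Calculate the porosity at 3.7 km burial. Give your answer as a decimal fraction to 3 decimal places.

0.104

φ = φ₀·exp(−β·d) = 0.66 × exp(−0.5 × 3.7) = 0.66 × exp(−1.85)
  = 0.66 × 0.1572 = 0.1038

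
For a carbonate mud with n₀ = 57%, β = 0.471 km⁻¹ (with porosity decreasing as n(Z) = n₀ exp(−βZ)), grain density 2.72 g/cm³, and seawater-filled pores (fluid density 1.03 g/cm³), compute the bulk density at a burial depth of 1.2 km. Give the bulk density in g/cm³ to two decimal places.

2.17 g/cm³

Porosity at depth: n = 0.57·exp(−0.471×1.2) = 0.57×0.5682 = 0.3239
Bulk density: ρ_b = (1−n)ρ_g + n·ρ_f = 0.6761×2.72 + 0.3239×1.03
       = 1.839 + 0.334 = 2.173 g/cm³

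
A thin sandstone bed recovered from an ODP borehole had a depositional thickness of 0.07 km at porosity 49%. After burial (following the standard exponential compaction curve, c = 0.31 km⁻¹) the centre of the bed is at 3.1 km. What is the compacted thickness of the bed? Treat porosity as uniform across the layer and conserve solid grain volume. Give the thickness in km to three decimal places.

0.044 km

Porosity at 3.1 km: φ = 0.49·exp(−0.31×3.1) = 0.1874
Solid-volume conservation: h(1−φ) = h₀(1−φ₀) ⇒ h = h₀·(1−φ₀)/(1−φ)
h = 0.07 × (1 − 0.49)/(1 − 0.1874) = 0.07 × 0.6276 = 0.0439 km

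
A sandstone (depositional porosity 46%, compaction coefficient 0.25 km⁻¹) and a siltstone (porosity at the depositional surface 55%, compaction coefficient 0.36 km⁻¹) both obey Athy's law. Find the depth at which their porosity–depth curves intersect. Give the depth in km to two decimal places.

1.62 km

Set n₀ₐ e^(−βₐd) = n₀ᵦ e^(−βᵦd) ⇒ ln(n₀ₐ/n₀ᵦ) = (βₐ − βᵦ)·d
d = ln(0.46/0.55) / (0.25 − 0.36) = -0.1787 / -0.11 = 1.624 km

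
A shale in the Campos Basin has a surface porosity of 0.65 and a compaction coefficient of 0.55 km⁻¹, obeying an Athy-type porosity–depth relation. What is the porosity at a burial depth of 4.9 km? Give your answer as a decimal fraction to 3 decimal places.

0.044

phi = phi₀·exp(−β·d) = 0.65 × exp(−0.55 × 4.9) = 0.65 × exp(−2.695)
  = 0.65 × 0.0675 = 0.0439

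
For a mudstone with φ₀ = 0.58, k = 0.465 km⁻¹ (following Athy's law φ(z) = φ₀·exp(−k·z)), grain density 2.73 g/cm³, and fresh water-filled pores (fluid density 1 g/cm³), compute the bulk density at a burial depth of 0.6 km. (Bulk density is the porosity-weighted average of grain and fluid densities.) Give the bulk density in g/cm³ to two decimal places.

Porosity at depth: φ = 0.58·exp(−0.465×0.6) = 0.58×0.7565 = 0.4388
Bulk density: ρ_b = (1−φ)ρ_g + φ·ρ_f = 0.5612×2.73 + 0.4388×1
       = 1.532 + 0.439 = 1.971 g/cm³

1.97 g/cm³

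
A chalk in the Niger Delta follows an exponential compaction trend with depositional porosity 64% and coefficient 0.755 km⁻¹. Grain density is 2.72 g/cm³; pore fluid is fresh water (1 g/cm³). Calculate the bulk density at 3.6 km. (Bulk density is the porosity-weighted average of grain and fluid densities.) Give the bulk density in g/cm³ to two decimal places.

Porosity at depth: phi = 0.64·exp(−0.755×3.6) = 0.64×0.0660 = 0.0422
Bulk density: ρ_b = (1−phi)ρ_g + phi·ρ_f = 0.9578×2.72 + 0.0422×1
       = 2.605 + 0.042 = 2.647 g/cm³

2.65 g/cm³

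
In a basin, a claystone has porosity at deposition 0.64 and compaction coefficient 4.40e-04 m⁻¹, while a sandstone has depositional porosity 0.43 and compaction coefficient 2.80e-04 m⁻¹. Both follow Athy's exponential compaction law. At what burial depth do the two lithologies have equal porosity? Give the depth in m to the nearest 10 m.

2490 m

Working in km (1 km = 1000 m; k in km⁻¹ = k in m⁻¹ × 1000):
Set φ₀ₐ e^(−kₐz) = φ₀ᵦ e^(−kᵦz) ⇒ ln(φ₀ₐ/φ₀ᵦ) = (kₐ − kᵦ)·z
z = ln(0.64/0.43) / (0.44 − 0.28) = 0.3977 / 0.16 = 2.486 km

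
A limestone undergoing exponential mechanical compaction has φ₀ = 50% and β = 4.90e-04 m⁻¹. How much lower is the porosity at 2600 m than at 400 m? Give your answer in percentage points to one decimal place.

Working in km (1 km = 1000 m; β in km⁻¹ = β in m⁻¹ × 1000):
φ(0.4) = 0.5·e^(−0.49×0.4) = 0.4110
φ(2.6) = 0.5·e^(−0.49×2.6) = 0.1399
Δφ = 0.4110 − 0.1399 = 0.2712

27.1 percentage points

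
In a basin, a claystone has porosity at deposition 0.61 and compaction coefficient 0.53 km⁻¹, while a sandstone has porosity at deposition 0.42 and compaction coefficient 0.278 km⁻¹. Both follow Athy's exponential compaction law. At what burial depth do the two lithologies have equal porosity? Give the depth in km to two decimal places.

1.48 km

Set n₀ₐ e^(−kₐd) = n₀ᵦ e^(−kᵦd) ⇒ ln(n₀ₐ/n₀ᵦ) = (kₐ − kᵦ)·d
d = ln(0.61/0.42) / (0.53 − 0.278) = 0.3732 / 0.252 = 1.481 km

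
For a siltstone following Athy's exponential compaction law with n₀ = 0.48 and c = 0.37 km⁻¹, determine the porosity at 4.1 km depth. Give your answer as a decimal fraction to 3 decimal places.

0.105

n = n₀·exp(−c·Z) = 0.48 × exp(−0.37 × 4.1) = 0.48 × exp(−1.517)
  = 0.48 × 0.2194 = 0.1053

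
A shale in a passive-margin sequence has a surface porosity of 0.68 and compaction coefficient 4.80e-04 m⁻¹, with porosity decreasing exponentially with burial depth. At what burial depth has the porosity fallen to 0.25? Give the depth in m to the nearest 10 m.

Working in km (1 km = 1000 m; k in km⁻¹ = k in m⁻¹ × 1000):
Invert Athy's law: Z = ln(phi₀/phi) / k
Z = ln(0.68/0.25) / 0.48 = ln(2.72) / 0.48 = 1.0006 / 0.48 = 2.085 km

2080 m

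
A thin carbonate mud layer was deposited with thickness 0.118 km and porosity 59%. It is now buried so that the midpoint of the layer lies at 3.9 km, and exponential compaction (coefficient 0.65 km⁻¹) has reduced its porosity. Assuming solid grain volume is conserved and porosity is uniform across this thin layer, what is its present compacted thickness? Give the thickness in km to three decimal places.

Porosity at 3.9 km: phi = 0.59·exp(−0.65×3.9) = 0.0468
Solid-volume conservation: h(1−phi) = h₀(1−phi₀) ⇒ h = h₀·(1−phi₀)/(1−phi)
h = 0.118 × (1 − 0.59)/(1 − 0.0468) = 0.118 × 0.4301 = 0.0508 km

0.051 km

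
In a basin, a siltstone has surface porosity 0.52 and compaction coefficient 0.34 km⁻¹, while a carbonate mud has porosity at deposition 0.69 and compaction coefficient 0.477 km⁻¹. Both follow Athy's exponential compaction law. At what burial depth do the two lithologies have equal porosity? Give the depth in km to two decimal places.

Set φ₀ₐ e^(−kₐz) = φ₀ᵦ e^(−kᵦz) ⇒ ln(φ₀ₐ/φ₀ᵦ) = (kₐ − kᵦ)·z
z = ln(0.52/0.69) / (0.34 − 0.477) = -0.2829 / -0.137 = 2.065 km

2.06 km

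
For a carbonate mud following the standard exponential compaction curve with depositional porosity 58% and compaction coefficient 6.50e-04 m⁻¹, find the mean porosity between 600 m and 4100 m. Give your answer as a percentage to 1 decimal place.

15.5%

Working in km (1 km = 1000 m; k in km⁻¹ = k in m⁻¹ × 1000):
⟨n⟩ = (1/(z₂−z₁)) ∫ n₀ e^(−kz) dz = n₀·(e^(−k·z₁) − e^(−k·z₂)) / (k·(z₂−z₁))
e^(−0.65×0.6) = 0.6771; e^(−0.65×4.1) = 0.0696
⟨n⟩ = 0.58 × (0.6771 − 0.0696) / (0.65 × 3.5) = 0.58 × 0.2670 = 0.1549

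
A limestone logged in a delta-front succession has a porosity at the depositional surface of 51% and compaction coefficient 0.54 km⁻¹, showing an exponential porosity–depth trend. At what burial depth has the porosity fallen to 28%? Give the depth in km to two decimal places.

Invert Athy's law: Z = ln(phi₀/phi) / k
Z = ln(0.51/0.28) / 0.54 = ln(1.821) / 0.54 = 0.5996 / 0.54 = 1.110 km

1.11 km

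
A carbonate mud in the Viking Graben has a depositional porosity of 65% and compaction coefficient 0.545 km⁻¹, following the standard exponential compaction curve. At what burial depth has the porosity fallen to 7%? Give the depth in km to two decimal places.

Invert Athy's law: Z = ln(φ₀/φ) / c
Z = ln(0.65/0.07) / 0.545 = ln(9.286) / 0.545 = 2.2285 / 0.545 = 4.089 km

4.09 km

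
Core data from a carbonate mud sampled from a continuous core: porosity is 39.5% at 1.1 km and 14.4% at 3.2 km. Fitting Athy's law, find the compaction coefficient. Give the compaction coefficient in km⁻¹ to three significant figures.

Athy: n(Z) = n₀ e^(−βZ) ⇒ n₁/n₂ = e^{β(Z₂−Z₁)} ⇒ β = ln(n₁/n₂)/(Z₂−Z₁)
β = ln(0.395/0.144) / (3.2 − 1.1) = ln(2.743) / 2.1 = 1.0091 / 2.1 = 0.4805 km⁻¹

0.481 km⁻¹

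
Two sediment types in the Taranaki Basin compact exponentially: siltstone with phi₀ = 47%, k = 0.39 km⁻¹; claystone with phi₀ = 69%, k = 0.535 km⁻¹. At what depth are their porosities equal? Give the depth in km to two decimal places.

2.65 km

Set phi₀ₐ e^(−kₐz) = phi₀ᵦ e^(−kᵦz) ⇒ ln(phi₀ₐ/phi₀ᵦ) = (kₐ − kᵦ)·z
z = ln(0.47/0.69) / (0.39 − 0.535) = -0.3840 / -0.145 = 2.648 km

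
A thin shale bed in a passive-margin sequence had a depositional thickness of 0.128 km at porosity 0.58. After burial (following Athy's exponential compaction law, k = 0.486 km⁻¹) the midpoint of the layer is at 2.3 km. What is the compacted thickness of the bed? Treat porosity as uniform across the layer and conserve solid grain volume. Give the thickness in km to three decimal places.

Porosity at 2.3 km: φ = 0.58·exp(−0.486×2.3) = 0.1897
Solid-volume conservation: h(1−φ) = h₀(1−φ₀) ⇒ h = h₀·(1−φ₀)/(1−φ)
h = 0.128 × (1 − 0.58)/(1 − 0.1897) = 0.128 × 0.5183 = 0.0663 km

0.066 km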